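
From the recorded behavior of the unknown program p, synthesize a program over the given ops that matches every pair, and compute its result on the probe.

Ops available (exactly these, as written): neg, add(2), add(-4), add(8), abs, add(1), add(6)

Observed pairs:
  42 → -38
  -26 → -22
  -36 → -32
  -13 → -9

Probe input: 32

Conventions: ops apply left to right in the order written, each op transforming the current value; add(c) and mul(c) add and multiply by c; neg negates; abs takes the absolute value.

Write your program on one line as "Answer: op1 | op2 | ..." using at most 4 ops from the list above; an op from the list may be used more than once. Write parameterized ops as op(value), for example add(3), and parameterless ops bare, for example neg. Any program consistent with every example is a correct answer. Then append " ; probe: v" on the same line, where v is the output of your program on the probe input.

abs | add(-4) | neg ; probe: -28

Check, running the answer program on each example:
  42 -> 42 -> 38 -> -38
  -26 -> 26 -> 22 -> -22
  -36 -> 36 -> 32 -> -32
  -13 -> 13 -> 9 -> -9
  probe: 32 -> 32 -> 28 -> -28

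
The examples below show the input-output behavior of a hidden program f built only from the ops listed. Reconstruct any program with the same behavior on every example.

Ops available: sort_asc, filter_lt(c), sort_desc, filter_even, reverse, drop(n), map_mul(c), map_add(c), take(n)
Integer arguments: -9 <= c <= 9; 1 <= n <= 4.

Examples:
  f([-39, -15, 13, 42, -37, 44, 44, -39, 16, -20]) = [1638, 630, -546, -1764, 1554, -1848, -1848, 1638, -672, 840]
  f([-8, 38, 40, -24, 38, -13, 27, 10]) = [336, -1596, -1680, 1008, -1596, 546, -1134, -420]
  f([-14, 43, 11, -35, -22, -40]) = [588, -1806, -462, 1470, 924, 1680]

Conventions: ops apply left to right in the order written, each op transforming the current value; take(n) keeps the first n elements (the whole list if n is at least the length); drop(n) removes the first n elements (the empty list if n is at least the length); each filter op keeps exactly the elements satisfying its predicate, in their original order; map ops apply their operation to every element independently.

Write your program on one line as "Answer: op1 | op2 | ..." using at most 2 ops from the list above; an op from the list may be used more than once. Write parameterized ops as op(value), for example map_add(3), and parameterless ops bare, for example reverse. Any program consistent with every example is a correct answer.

map_mul(6) | map_mul(-7)

Check, running the answer program on each example:
  [-39, -15, 13, 42, -37, 44, 44, -39, 16, -20] -> [-234, -90, 78, 252, -222, 264, 264, -234, 96, -120] -> [1638, 630, -546, -1764, 1554, -1848, -1848, 1638, -672, 840]
  [-8, 38, 40, -24, 38, -13, 27, 10] -> [-48, 228, 240, -144, 228, -78, 162, 60] -> [336, -1596, -1680, 1008, -1596, 546, -1134, -420]
  [-14, 43, 11, -35, -22, -40] -> [-84, 258, 66, -210, -132, -240] -> [588, -1806, -462, 1470, 924, 1680]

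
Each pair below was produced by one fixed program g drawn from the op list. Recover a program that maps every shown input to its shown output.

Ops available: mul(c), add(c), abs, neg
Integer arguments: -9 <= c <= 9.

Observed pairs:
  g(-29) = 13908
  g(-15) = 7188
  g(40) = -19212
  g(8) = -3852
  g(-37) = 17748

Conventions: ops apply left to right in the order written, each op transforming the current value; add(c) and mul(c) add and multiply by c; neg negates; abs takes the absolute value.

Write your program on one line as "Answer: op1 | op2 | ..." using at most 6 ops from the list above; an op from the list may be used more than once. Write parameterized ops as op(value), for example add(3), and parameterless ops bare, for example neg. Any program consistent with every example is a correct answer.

mul(5) | mul(-4) | mul(-6) | add(3) | mul(-4)

Check, running the answer program on each example:
  -29 -> -145 -> 580 -> -3480 -> -3477 -> 13908
  -15 -> -75 -> 300 -> -1800 -> -1797 -> 7188
  40 -> 200 -> -800 -> 4800 -> 4803 -> -19212
  8 -> 40 -> -160 -> 960 -> 963 -> -3852
  -37 -> -185 -> 740 -> -4440 -> -4437 -> 17748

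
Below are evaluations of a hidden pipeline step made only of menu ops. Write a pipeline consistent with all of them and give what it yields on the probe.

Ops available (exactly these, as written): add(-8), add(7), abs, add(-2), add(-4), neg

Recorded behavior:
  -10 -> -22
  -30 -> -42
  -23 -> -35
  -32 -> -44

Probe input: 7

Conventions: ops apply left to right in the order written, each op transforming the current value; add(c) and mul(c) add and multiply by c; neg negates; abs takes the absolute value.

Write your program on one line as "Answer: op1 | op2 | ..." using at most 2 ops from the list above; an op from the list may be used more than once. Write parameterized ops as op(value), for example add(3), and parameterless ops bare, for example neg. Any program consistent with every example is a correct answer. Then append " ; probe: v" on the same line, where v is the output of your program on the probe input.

add(-4) | add(-8) ; probe: -5

Check, running the answer program on each example:
  -10 -> -14 -> -22
  -30 -> -34 -> -42
  -23 -> -27 -> -35
  -32 -> -36 -> -44
  probe: 7 -> 3 -> -5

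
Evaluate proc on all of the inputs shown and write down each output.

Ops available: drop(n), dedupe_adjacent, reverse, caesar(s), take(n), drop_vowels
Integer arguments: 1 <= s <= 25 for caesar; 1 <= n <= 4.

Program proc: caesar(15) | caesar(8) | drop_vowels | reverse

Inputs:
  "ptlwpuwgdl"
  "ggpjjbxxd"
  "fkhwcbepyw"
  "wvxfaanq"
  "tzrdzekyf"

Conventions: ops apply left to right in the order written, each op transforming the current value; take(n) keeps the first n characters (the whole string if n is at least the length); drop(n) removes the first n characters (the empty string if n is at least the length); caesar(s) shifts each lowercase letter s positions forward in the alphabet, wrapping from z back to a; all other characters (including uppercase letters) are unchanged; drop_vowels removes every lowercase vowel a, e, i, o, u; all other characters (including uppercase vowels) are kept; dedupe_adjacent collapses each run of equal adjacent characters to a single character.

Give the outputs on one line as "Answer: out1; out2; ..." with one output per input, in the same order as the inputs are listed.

Execution, op by op:
  "ptlwpuwgdl" -> "eialejlvsa" -> "mqitmrtdai" -> "mqtmrtd" -> "dtrmtqm"
  "ggpjjbxxd" -> "vveyyqmms" -> "ddmggyuua" -> "ddmggy" -> "yggmdd"
  "fkhwcbepyw" -> "uzwlrqtenl" -> "chetzybmvt" -> "chtzybmvt" -> "tvmbyzthc"
  "wvxfaanq" -> "lkmuppcf" -> "tsucxxkn" -> "tscxxkn" -> "nkxxcst"
  "tzrdzekyf" -> "iogsotznu" -> "qwoawbhvc" -> "qwwbhvc" -> "cvhbwwq"

"dtrmtqm"; "yggmdd"; "tvmbyzthc"; "nkxxcst"; "cvhbwwq"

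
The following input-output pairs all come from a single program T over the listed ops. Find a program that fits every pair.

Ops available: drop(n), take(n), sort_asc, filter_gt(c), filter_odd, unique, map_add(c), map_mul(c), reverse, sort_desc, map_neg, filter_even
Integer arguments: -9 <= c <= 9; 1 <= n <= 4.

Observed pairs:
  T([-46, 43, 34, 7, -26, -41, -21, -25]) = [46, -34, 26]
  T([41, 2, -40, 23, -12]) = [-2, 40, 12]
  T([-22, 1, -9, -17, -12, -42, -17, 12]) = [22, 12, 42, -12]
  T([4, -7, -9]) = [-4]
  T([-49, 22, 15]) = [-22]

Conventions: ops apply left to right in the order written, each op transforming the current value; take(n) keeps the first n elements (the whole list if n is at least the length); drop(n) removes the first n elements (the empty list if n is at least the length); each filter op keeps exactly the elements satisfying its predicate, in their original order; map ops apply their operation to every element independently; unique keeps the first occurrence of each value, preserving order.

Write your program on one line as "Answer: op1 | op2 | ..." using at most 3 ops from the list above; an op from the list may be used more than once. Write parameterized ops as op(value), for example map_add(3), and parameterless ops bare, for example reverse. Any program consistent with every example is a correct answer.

filter_even | map_neg

Check, running the answer program on each example:
  [-46, 43, 34, 7, -26, -41, -21, -25] -> [-46, 34, -26] -> [46, -34, 26]
  [41, 2, -40, 23, -12] -> [2, -40, -12] -> [-2, 40, 12]
  [-22, 1, -9, -17, -12, -42, -17, 12] -> [-22, -12, -42, 12] -> [22, 12, 42, -12]
  [4, -7, -9] -> [4] -> [-4]
  [-49, 22, 15] -> [22] -> [-22]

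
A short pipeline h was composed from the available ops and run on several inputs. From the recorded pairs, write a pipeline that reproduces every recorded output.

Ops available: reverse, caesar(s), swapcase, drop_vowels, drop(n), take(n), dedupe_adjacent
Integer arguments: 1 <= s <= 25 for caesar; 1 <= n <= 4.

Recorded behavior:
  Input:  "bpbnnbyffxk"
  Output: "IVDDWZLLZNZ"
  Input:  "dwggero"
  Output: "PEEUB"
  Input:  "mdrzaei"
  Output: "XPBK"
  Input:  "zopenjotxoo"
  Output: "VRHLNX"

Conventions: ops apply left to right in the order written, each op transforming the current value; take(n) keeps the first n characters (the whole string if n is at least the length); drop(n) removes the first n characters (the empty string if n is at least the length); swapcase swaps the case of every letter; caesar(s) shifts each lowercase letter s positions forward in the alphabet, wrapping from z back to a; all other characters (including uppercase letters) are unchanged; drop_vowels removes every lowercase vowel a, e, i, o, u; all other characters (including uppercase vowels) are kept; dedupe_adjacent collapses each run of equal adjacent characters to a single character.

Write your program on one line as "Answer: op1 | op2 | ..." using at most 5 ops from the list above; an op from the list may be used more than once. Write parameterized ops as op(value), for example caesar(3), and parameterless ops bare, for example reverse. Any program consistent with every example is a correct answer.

drop_vowels | caesar(24) | reverse | swapcase

Check, running the answer program on each example:
  "bpbnnbyffxk" -> "bpbnnbyffxk" -> "znzllzwddvi" -> "ivddwzllznz" -> "IVDDWZLLZNZ"
  "dwggero" -> "dwggr" -> "bueep" -> "peeub" -> "PEEUB"
  "mdrzaei" -> "mdrz" -> "kbpx" -> "xpbk" -> "XPBK"
  "zopenjotxoo" -> "zpnjtx" -> "xnlhrv" -> "vrhlnx" -> "VRHLNX"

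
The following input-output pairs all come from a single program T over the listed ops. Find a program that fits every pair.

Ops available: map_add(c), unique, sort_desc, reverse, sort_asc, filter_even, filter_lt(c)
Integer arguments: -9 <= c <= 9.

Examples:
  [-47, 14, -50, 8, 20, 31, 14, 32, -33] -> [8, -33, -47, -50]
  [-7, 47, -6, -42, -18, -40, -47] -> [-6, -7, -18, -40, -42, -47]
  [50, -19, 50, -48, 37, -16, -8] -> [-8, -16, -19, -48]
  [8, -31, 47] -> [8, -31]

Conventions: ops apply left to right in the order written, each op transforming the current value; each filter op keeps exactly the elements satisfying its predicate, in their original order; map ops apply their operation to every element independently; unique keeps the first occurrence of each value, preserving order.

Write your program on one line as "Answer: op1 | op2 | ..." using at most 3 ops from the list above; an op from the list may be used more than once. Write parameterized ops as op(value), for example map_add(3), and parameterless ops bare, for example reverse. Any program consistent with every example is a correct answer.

sort_asc | filter_lt(9) | sort_desc

Check, running the answer program on each example:
  [-47, 14, -50, 8, 20, 31, 14, 32, -33] -> [-50, -47, -33, 8, 14, 14, 20, 31, 32] -> [-50, -47, -33, 8] -> [8, -33, -47, -50]
  [-7, 47, -6, -42, -18, -40, -47] -> [-47, -42, -40, -18, -7, -6, 47] -> [-47, -42, -40, -18, -7, -6] -> [-6, -7, -18, -40, -42, -47]
  [50, -19, 50, -48, 37, -16, -8] -> [-48, -19, -16, -8, 37, 50, 50] -> [-48, -19, -16, -8] -> [-8, -16, -19, -48]
  [8, -31, 47] -> [-31, 8, 47] -> [-31, 8] -> [8, -31]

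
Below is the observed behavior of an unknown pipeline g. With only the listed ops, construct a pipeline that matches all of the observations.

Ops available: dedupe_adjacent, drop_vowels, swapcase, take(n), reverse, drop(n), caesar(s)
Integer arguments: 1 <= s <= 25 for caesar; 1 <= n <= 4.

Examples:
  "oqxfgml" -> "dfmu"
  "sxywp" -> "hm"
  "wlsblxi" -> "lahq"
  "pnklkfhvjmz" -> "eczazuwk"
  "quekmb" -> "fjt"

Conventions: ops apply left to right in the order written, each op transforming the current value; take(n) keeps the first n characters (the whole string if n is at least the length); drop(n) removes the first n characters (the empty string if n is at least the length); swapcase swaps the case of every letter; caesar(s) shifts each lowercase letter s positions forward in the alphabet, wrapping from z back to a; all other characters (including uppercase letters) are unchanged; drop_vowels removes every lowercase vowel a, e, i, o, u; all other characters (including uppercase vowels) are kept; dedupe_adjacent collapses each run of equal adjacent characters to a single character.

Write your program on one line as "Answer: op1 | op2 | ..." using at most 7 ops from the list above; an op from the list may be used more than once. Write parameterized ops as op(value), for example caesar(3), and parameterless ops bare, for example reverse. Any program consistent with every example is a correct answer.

caesar(19) | reverse | caesar(6) | caesar(16) | drop(3) | reverse

Check, running the answer program on each example:
  "oqxfgml" -> "hjqyzfe" -> "efzyqjh" -> "klfewpn" -> "abvumfd" -> "umfd" -> "dfmu"
  "sxywp" -> "lqrpi" -> "iprql" -> "ovxwr" -> "elnmh" -> "mh" -> "hm"
  "wlsblxi" -> "pelueqb" -> "bqeulep" -> "hwkarkv" -> "xmaqhal" -> "qhal" -> "lahq"
  "pnklkfhvjmz" -> "igdedyaocfs" -> "sfcoaydedgi" -> "yliugejkjmo" -> "obykwuzazce" -> "kwuzazce" -> "eczazuwk"
  "quekmb" -> "jnxdfu" -> "ufdxnj" -> "aljdtp" -> "qbztjf" -> "tjf" -> "fjt"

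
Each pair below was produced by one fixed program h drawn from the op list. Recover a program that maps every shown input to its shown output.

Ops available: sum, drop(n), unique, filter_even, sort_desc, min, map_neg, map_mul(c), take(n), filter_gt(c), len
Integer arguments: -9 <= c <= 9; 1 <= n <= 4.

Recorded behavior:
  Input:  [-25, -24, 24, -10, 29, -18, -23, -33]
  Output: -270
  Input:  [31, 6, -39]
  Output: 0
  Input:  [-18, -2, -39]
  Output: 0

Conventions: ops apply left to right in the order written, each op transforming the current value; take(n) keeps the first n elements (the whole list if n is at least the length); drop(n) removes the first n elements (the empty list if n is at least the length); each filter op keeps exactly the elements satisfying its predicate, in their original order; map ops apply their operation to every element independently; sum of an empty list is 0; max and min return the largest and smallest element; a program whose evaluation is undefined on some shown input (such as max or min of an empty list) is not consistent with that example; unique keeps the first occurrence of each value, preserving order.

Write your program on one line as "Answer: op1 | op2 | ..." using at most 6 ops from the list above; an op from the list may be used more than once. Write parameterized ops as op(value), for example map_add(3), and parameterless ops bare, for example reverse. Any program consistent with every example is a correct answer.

drop(4) | map_mul(-6) | sort_desc | map_neg | sum

Check, running the answer program on each example:
  [-25, -24, 24, -10, 29, -18, -23, -33] -> [29, -18, -23, -33] -> [-174, 108, 138, 198] -> [198, 138, 108, -174] -> [-198, -138, -108, 174] -> -270
  [31, 6, -39] -> [] -> [] -> [] -> [] -> 0
  [-18, -2, -39] -> [] -> [] -> [] -> [] -> 0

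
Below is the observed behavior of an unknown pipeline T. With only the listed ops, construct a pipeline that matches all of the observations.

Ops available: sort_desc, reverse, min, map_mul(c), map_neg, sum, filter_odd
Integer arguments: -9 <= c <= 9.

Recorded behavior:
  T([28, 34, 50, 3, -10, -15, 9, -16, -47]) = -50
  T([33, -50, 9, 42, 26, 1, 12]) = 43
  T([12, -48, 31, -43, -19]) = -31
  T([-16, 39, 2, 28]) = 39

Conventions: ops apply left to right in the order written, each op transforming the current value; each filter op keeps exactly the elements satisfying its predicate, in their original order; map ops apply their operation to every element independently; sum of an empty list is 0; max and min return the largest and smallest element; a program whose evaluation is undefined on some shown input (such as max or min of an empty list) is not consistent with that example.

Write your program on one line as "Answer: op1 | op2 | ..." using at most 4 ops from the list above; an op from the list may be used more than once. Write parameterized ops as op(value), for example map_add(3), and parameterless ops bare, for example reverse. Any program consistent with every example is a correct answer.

reverse | filter_odd | sum

Check, running the answer program on each example:
  [28, 34, 50, 3, -10, -15, 9, -16, -47] -> [-47, -16, 9, -15, -10, 3, 50, 34, 28] -> [-47, 9, -15, 3] -> -50
  [33, -50, 9, 42, 26, 1, 12] -> [12, 1, 26, 42, 9, -50, 33] -> [1, 9, 33] -> 43
  [12, -48, 31, -43, -19] -> [-19, -43, 31, -48, 12] -> [-19, -43, 31] -> -31
  [-16, 39, 2, 28] -> [28, 2, 39, -16] -> [39] -> 39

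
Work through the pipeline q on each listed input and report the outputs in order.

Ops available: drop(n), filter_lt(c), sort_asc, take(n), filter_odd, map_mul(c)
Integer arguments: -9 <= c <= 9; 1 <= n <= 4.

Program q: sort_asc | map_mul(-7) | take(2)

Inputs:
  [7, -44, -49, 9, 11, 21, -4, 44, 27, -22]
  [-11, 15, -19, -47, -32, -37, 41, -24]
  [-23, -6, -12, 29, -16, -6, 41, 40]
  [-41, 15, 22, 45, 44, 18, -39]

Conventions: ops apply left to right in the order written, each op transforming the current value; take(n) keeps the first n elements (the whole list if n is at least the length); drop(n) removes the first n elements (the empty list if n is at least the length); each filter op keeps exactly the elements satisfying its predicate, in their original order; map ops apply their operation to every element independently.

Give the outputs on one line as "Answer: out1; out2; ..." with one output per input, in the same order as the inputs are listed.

Execution, op by op:
  [7, -44, -49, 9, 11, 21, -4, 44, 27, -22] -> [-49, -44, -22, -4, 7, 9, 11, 21, 27, 44] -> [343, 308, 154, 28, -49, -63, -77, -147, -189, -308] -> [343, 308]
  [-11, 15, -19, -47, -32, -37, 41, -24] -> [-47, -37, -32, -24, -19, -11, 15, 41] -> [329, 259, 224, 168, 133, 77, -105, -287] -> [329, 259]
  [-23, -6, -12, 29, -16, -6, 41, 40] -> [-23, -16, -12, -6, -6, 29, 40, 41] -> [161, 112, 84, 42, 42, -203, -280, -287] -> [161, 112]
  [-41, 15, 22, 45, 44, 18, -39] -> [-41, -39, 15, 18, 22, 44, 45] -> [287, 273, -105, -126, -154, -308, -315] -> [287, 273]

[343, 308]; [329, 259]; [161, 112]; [287, 273]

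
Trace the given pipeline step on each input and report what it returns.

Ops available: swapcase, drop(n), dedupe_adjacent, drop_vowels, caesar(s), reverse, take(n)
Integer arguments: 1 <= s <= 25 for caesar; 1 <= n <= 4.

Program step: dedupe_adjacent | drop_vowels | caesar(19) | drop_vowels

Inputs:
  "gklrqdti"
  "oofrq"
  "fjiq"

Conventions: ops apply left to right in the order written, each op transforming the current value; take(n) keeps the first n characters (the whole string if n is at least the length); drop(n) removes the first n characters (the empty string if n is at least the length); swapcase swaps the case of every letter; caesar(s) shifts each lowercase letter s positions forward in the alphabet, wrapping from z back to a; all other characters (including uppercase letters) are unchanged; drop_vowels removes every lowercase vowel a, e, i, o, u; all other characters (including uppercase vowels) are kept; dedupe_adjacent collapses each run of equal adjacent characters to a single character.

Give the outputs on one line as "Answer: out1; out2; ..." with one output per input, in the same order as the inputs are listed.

"zdkjwm"; "ykj"; "ycj"

Execution, op by op:
  "gklrqdti" -> "gklrqdti" -> "gklrqdt" -> "zdekjwm" -> "zdkjwm"
  "oofrq" -> "ofrq" -> "frq" -> "ykj" -> "ykj"
  "fjiq" -> "fjiq" -> "fjq" -> "ycj" -> "ycj"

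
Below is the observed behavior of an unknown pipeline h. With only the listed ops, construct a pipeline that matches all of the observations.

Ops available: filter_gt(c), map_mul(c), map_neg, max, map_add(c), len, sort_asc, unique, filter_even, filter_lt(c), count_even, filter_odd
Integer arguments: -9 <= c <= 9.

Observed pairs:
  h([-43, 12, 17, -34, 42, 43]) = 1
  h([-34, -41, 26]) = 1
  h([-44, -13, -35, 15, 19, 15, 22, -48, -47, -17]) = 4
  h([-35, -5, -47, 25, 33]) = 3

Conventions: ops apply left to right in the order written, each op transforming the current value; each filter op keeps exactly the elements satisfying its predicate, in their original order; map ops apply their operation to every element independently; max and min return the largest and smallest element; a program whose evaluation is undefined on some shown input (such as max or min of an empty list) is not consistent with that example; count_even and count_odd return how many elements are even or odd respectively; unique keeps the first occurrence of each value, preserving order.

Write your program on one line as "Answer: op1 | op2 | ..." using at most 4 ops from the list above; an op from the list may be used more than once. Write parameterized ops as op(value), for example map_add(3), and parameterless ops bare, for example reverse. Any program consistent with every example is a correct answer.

sort_asc | map_add(5) | filter_lt(6) | count_even

Check, running the answer program on each example:
  [-43, 12, 17, -34, 42, 43] -> [-43, -34, 12, 17, 42, 43] -> [-38, -29, 17, 22, 47, 48] -> [-38, -29] -> 1
  [-34, -41, 26] -> [-41, -34, 26] -> [-36, -29, 31] -> [-36, -29] -> 1
  [-44, -13, -35, 15, 19, 15, 22, -48, -47, -17] -> [-48, -47, -44, -35, -17, -13, 15, 15, 19, 22] -> [-43, -42, -39, -30, -12, -8, 20, 20, 24, 27] -> [-43, -42, -39, -30, -12, -8] -> 4
  [-35, -5, -47, 25, 33] -> [-47, -35, -5, 25, 33] -> [-42, -30, 0, 30, 38] -> [-42, -30, 0] -> 3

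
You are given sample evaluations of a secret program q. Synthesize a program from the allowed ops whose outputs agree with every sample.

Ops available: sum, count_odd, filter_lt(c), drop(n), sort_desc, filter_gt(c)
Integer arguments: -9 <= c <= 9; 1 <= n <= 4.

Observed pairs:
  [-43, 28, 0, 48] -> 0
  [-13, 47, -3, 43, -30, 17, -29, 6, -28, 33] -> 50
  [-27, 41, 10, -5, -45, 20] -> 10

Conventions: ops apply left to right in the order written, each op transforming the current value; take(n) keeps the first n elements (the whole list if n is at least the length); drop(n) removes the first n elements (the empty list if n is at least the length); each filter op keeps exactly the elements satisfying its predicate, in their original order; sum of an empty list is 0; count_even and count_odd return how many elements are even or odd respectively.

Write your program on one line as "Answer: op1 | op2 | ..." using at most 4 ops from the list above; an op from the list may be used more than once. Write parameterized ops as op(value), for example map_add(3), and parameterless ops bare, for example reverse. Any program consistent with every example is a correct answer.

sort_desc | drop(2) | filter_gt(7) | sum

Check, running the answer program on each example:
  [-43, 28, 0, 48] -> [48, 28, 0, -43] -> [0, -43] -> [] -> 0
  [-13, 47, -3, 43, -30, 17, -29, 6, -28, 33] -> [47, 43, 33, 17, 6, -3, -13, -28, -29, -30] -> [33, 17, 6, -3, -13, -28, -29, -30] -> [33, 17] -> 50
  [-27, 41, 10, -5, -45, 20] -> [41, 20, 10, -5, -27, -45] -> [10, -5, -27, -45] -> [10] -> 10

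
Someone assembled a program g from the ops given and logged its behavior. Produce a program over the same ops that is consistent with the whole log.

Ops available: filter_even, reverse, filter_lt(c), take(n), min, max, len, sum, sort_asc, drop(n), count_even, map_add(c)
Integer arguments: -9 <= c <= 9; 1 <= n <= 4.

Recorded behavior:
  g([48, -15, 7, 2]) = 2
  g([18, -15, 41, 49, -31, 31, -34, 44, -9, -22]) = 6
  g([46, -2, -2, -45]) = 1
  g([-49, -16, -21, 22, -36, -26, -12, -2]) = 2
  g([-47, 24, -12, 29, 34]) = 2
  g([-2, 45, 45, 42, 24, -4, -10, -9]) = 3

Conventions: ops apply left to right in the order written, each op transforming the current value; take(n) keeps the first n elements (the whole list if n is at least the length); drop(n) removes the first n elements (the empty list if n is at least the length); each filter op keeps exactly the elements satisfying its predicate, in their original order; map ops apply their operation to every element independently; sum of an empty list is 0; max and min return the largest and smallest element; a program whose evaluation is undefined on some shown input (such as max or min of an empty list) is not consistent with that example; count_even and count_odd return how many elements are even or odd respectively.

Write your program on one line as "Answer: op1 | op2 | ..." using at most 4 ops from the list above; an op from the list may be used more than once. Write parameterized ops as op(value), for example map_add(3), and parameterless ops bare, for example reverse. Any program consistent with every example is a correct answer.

map_add(5) | reverse | count_even

Check, running the answer program on each example:
  [48, -15, 7, 2] -> [53, -10, 12, 7] -> [7, 12, -10, 53] -> 2
  [18, -15, 41, 49, -31, 31, -34, 44, -9, -22] -> [23, -10, 46, 54, -26, 36, -29, 49, -4, -17] -> [-17, -4, 49, -29, 36, -26, 54, 46, -10, 23] -> 6
  [46, -2, -2, -45] -> [51, 3, 3, -40] -> [-40, 3, 3, 51] -> 1
  [-49, -16, -21, 22, -36, -26, -12, -2] -> [-44, -11, -16, 27, -31, -21, -7, 3] -> [3, -7, -21, -31, 27, -16, -11, -44] -> 2
  [-47, 24, -12, 29, 34] -> [-42, 29, -7, 34, 39] -> [39, 34, -7, 29, -42] -> 2
  [-2, 45, 45, 42, 24, -4, -10, -9] -> [3, 50, 50, 47, 29, 1, -5, -4] -> [-4, -5, 1, 29, 47, 50, 50, 3] -> 3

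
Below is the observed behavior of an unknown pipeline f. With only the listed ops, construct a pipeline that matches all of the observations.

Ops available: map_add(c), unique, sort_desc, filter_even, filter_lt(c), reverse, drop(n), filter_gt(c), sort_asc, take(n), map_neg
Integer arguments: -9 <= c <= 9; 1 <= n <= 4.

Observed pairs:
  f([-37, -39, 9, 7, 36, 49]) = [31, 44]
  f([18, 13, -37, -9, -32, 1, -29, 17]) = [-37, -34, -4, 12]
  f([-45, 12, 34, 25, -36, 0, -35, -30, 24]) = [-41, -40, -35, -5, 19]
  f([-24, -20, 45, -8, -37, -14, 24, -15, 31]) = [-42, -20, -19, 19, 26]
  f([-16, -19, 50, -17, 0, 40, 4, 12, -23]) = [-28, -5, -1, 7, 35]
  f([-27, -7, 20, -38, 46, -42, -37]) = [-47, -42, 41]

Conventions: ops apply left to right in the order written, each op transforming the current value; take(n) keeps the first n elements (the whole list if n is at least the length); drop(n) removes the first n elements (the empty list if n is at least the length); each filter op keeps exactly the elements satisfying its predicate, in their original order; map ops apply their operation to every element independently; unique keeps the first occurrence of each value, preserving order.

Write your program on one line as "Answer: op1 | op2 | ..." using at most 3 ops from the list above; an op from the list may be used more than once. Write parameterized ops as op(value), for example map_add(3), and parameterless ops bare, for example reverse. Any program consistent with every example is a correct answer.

map_add(-5) | drop(4) | sort_asc

Check, running the answer program on each example:
  [-37, -39, 9, 7, 36, 49] -> [-42, -44, 4, 2, 31, 44] -> [31, 44] -> [31, 44]
  [18, 13, -37, -9, -32, 1, -29, 17] -> [13, 8, -42, -14, -37, -4, -34, 12] -> [-37, -4, -34, 12] -> [-37, -34, -4, 12]
  [-45, 12, 34, 25, -36, 0, -35, -30, 24] -> [-50, 7, 29, 20, -41, -5, -40, -35, 19] -> [-41, -5, -40, -35, 19] -> [-41, -40, -35, -5, 19]
  [-24, -20, 45, -8, -37, -14, 24, -15, 31] -> [-29, -25, 40, -13, -42, -19, 19, -20, 26] -> [-42, -19, 19, -20, 26] -> [-42, -20, -19, 19, 26]
  [-16, -19, 50, -17, 0, 40, 4, 12, -23] -> [-21, -24, 45, -22, -5, 35, -1, 7, -28] -> [-5, 35, -1, 7, -28] -> [-28, -5, -1, 7, 35]
  [-27, -7, 20, -38, 46, -42, -37] -> [-32, -12, 15, -43, 41, -47, -42] -> [41, -47, -42] -> [-47, -42, 41]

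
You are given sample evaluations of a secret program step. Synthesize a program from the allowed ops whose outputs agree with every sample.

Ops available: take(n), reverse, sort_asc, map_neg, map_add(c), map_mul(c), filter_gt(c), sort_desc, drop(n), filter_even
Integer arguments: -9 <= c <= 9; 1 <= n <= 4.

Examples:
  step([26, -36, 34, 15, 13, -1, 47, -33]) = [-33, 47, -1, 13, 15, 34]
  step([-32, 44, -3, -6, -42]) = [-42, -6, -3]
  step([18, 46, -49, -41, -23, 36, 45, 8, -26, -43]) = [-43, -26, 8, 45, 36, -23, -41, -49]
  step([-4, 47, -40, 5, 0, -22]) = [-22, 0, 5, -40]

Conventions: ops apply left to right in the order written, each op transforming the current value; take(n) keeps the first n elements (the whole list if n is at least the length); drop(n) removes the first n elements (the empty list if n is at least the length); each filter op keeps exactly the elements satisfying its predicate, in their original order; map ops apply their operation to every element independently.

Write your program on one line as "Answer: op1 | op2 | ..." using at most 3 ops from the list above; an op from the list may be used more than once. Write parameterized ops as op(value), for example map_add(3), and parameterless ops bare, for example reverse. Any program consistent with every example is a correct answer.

drop(2) | reverse

Check, running the answer program on each example:
  [26, -36, 34, 15, 13, -1, 47, -33] -> [34, 15, 13, -1, 47, -33] -> [-33, 47, -1, 13, 15, 34]
  [-32, 44, -3, -6, -42] -> [-3, -6, -42] -> [-42, -6, -3]
  [18, 46, -49, -41, -23, 36, 45, 8, -26, -43] -> [-49, -41, -23, 36, 45, 8, -26, -43] -> [-43, -26, 8, 45, 36, -23, -41, -49]
  [-4, 47, -40, 5, 0, -22] -> [-40, 5, 0, -22] -> [-22, 0, 5, -40]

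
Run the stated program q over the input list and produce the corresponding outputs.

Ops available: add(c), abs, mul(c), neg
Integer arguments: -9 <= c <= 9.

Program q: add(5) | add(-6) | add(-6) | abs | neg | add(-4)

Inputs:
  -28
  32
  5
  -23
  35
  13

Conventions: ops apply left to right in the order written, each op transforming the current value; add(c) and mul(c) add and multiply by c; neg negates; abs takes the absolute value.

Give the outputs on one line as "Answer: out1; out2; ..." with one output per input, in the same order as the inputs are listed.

Execution, op by op:
  -28 -> -23 -> -29 -> -35 -> 35 -> -35 -> -39
  32 -> 37 -> 31 -> 25 -> 25 -> -25 -> -29
  5 -> 10 -> 4 -> -2 -> 2 -> -2 -> -6
  -23 -> -18 -> -24 -> -30 -> 30 -> -30 -> -34
  35 -> 40 -> 34 -> 28 -> 28 -> -28 -> -32
  13 -> 18 -> 12 -> 6 -> 6 -> -6 -> -10

-39; -29; -6; -34; -32; -10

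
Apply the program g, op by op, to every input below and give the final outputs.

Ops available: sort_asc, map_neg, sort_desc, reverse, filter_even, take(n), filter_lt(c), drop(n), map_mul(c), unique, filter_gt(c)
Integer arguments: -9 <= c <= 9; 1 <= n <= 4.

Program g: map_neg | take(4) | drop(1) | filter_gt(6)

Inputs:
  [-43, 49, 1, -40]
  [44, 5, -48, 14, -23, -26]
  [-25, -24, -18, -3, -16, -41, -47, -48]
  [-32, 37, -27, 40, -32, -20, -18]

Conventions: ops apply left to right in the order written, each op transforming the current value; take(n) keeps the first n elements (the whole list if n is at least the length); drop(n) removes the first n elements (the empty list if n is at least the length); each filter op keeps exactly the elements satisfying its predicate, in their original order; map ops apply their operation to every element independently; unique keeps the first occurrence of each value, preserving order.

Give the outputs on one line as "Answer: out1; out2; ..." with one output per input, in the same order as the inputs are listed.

[40]; [48]; [24, 18]; [27]

Execution, op by op:
  [-43, 49, 1, -40] -> [43, -49, -1, 40] -> [43, -49, -1, 40] -> [-49, -1, 40] -> [40]
  [44, 5, -48, 14, -23, -26] -> [-44, -5, 48, -14, 23, 26] -> [-44, -5, 48, -14] -> [-5, 48, -14] -> [48]
  [-25, -24, -18, -3, -16, -41, -47, -48] -> [25, 24, 18, 3, 16, 41, 47, 48] -> [25, 24, 18, 3] -> [24, 18, 3] -> [24, 18]
  [-32, 37, -27, 40, -32, -20, -18] -> [32, -37, 27, -40, 32, 20, 18] -> [32, -37, 27, -40] -> [-37, 27, -40] -> [27]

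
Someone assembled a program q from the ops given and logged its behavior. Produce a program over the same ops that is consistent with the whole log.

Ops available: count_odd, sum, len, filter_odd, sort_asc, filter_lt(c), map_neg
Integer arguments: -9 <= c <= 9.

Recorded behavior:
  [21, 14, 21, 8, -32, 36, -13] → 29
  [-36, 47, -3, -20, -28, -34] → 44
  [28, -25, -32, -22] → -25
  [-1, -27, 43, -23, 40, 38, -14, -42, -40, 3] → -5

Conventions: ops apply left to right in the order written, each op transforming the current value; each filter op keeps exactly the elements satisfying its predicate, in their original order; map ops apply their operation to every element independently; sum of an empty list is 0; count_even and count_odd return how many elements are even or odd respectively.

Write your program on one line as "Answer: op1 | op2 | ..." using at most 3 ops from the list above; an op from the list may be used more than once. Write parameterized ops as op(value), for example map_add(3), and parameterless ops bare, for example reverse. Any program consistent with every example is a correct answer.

filter_odd | sum

Check, running the answer program on each example:
  [21, 14, 21, 8, -32, 36, -13] -> [21, 21, -13] -> 29
  [-36, 47, -3, -20, -28, -34] -> [47, -3] -> 44
  [28, -25, -32, -22] -> [-25] -> -25
  [-1, -27, 43, -23, 40, 38, -14, -42, -40, 3] -> [-1, -27, 43, -23, 3] -> -5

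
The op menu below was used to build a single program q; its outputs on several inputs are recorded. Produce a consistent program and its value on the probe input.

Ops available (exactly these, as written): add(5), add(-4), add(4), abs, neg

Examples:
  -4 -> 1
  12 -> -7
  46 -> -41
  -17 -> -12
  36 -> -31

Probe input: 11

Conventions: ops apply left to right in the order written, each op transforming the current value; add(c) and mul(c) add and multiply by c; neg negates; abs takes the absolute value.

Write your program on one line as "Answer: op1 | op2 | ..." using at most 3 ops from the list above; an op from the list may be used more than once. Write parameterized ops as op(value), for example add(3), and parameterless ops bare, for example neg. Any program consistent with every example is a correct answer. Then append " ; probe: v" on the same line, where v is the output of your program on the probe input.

abs | neg | add(5) ; probe: -6

Check, running the answer program on each example:
  -4 -> 4 -> -4 -> 1
  12 -> 12 -> -12 -> -7
  46 -> 46 -> -46 -> -41
  -17 -> 17 -> -17 -> -12
  36 -> 36 -> -36 -> -31
  probe: 11 -> 11 -> -11 -> -6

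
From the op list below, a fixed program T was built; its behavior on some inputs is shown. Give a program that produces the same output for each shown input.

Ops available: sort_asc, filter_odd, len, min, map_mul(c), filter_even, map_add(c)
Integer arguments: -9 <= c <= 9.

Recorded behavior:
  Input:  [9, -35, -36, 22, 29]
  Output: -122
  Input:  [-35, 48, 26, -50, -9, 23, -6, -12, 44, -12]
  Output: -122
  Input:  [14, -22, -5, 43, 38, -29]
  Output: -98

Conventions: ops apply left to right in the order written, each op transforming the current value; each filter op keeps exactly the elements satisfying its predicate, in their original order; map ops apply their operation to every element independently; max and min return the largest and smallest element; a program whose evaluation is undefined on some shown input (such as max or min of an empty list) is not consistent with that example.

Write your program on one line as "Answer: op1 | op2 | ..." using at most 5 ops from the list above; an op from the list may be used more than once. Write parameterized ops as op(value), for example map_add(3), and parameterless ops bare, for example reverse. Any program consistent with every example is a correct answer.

filter_odd | map_add(4) | map_mul(4) | map_add(2) | min

Check, running the answer program on each example:
  [9, -35, -36, 22, 29] -> [9, -35, 29] -> [13, -31, 33] -> [52, -124, 132] -> [54, -122, 134] -> -122
  [-35, 48, 26, -50, -9, 23, -6, -12, 44, -12] -> [-35, -9, 23] -> [-31, -5, 27] -> [-124, -20, 108] -> [-122, -18, 110] -> -122
  [14, -22, -5, 43, 38, -29] -> [-5, 43, -29] -> [-1, 47, -25] -> [-4, 188, -100] -> [-2, 190, -98] -> -98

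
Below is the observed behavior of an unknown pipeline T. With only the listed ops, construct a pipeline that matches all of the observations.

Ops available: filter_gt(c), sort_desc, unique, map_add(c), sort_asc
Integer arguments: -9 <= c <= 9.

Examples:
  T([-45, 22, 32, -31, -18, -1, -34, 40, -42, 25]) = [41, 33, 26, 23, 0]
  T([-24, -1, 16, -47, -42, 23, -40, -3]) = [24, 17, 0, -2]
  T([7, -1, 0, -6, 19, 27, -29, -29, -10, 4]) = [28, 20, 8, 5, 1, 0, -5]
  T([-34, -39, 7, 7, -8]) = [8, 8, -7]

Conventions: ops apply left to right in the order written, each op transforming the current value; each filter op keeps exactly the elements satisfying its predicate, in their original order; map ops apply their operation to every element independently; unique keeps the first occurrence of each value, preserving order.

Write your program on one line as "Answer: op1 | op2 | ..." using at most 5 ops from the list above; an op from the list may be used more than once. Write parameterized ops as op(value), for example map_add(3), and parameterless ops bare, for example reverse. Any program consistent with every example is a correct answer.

map_add(2) | map_add(-1) | filter_gt(-9) | sort_desc

Check, running the answer program on each example:
  [-45, 22, 32, -31, -18, -1, -34, 40, -42, 25] -> [-43, 24, 34, -29, -16, 1, -32, 42, -40, 27] -> [-44, 23, 33, -30, -17, 0, -33, 41, -41, 26] -> [23, 33, 0, 41, 26] -> [41, 33, 26, 23, 0]
  [-24, -1, 16, -47, -42, 23, -40, -3] -> [-22, 1, 18, -45, -40, 25, -38, -1] -> [-23, 0, 17, -46, -41, 24, -39, -2] -> [0, 17, 24, -2] -> [24, 17, 0, -2]
  [7, -1, 0, -6, 19, 27, -29, -29, -10, 4] -> [9, 1, 2, -4, 21, 29, -27, -27, -8, 6] -> [8, 0, 1, -5, 20, 28, -28, -28, -9, 5] -> [8, 0, 1, -5, 20, 28, 5] -> [28, 20, 8, 5, 1, 0, -5]
  [-34, -39, 7, 7, -8] -> [-32, -37, 9, 9, -6] -> [-33, -38, 8, 8, -7] -> [8, 8, -7] -> [8, 8, -7]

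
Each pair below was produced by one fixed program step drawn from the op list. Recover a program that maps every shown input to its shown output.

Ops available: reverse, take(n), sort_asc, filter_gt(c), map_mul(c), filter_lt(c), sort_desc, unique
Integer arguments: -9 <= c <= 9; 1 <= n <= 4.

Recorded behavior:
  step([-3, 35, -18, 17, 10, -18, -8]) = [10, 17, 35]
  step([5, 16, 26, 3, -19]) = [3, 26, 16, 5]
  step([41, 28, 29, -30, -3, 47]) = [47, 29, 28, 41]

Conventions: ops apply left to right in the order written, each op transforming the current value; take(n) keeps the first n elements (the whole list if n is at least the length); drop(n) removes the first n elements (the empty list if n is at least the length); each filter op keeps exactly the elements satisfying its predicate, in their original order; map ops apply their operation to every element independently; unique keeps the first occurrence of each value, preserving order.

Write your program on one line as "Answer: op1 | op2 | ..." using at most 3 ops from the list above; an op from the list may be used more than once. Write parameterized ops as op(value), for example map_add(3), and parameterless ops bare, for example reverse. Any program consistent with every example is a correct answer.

filter_gt(2) | reverse

Check, running the answer program on each example:
  [-3, 35, -18, 17, 10, -18, -8] -> [35, 17, 10] -> [10, 17, 35]
  [5, 16, 26, 3, -19] -> [5, 16, 26, 3] -> [3, 26, 16, 5]
  [41, 28, 29, -30, -3, 47] -> [41, 28, 29, 47] -> [47, 29, 28, 41]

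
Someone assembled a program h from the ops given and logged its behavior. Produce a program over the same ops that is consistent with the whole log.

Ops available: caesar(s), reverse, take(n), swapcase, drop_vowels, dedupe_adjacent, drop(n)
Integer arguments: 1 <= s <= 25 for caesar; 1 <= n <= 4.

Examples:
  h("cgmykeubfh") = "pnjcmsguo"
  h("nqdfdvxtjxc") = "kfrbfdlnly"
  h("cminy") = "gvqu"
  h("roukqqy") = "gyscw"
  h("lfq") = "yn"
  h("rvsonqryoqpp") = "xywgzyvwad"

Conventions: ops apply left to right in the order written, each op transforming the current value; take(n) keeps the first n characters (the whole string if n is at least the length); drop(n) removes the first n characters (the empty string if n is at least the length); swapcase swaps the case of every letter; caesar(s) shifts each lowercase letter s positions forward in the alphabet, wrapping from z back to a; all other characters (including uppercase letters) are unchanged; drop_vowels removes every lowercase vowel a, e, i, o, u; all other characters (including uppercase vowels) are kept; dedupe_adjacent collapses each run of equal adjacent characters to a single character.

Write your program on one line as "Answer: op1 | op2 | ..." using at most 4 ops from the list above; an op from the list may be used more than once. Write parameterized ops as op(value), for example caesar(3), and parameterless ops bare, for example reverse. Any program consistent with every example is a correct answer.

dedupe_adjacent | drop(1) | caesar(8) | reverse

Check, running the answer program on each example:
  "cgmykeubfh" -> "cgmykeubfh" -> "gmykeubfh" -> "ougsmcjnp" -> "pnjcmsguo"
  "nqdfdvxtjxc" -> "nqdfdvxtjxc" -> "qdfdvxtjxc" -> "ylnldfbrfk" -> "kfrbfdlnly"
  "cminy" -> "cminy" -> "miny" -> "uqvg" -> "gvqu"
  "roukqqy" -> "roukqy" -> "oukqy" -> "wcsyg" -> "gyscw"
  "lfq" -> "lfq" -> "fq" -> "ny" -> "yn"
  "rvsonqryoqpp" -> "rvsonqryoqp" -> "vsonqryoqp" -> "dawvyzgwyx" -> "xywgzyvwad"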